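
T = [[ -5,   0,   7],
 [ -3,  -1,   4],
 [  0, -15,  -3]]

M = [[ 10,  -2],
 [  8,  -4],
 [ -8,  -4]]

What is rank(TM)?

2

First compute TM:
[[-106, -18],
 [-70,  -6],
 [-96,  72]]
Now row reduce the product.
R2 ← R2 − (35/53)·R1: [0, 312/53]
R3 ← R3 − (48/53)·R1: [0, 4680/53]
R3 ← R3 − (15)·R2: [0, 0]
2 nonzero rows, so rank(TM) = 2.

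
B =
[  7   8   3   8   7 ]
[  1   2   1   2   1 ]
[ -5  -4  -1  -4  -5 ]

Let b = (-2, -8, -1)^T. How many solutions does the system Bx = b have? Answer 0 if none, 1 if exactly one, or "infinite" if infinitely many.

0

Row reduce the augmented matrix [B | b].
R2 ← R2 − (1/7)·R1: [0, 6/7, 4/7, 6/7, 0, -54/7]
R3 ← R3 + (5/7)·R1: [0, 12/7, 8/7, 12/7, 0, -17/7]
R3 ← R3 − (2)·R2: [0, 0, 0, 0, 0, 13]
The echelon form has 3 nonzero rows; the last pivot sits in the augmented column, so rank(B) = 2 but rank([B|b]) = 3.
Since the ranks differ, the system is inconsistent.
It has no solutions.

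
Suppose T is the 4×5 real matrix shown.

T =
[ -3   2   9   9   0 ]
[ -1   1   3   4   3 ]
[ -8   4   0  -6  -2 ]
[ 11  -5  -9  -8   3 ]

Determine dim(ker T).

1

Row reduce to echelon form.
R2 ← R2 − (1/3)·R1: [0, 1/3, 0, 1, 3]
R3 ← R3 − (8/3)·R1: [0, -4/3, -24, -30, -2]
R4 ← R4 + (11/3)·R1: [0, 7/3, 24, 25, 3]
R3 ← R3 + (4)·R2: [0, 0, -24, -26, 10]
R4 ← R4 − (7)·R2: [0, 0, 24, 18, -18]
R4 ← R4 + R3: [0, 0, 0, -8, -8]
4 nonzero rows, so rank(T) = 4.
T has 5 columns; by rank–nullity, nullity = 5 − 4 = 1.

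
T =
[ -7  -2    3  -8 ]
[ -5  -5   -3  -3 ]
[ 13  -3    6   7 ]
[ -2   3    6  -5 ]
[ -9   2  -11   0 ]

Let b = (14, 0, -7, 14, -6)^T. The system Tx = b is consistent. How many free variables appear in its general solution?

0

Row reduce the augmented matrix [T | b].
R2 ← R2 − (5/7)·R1: [0, -25/7, -36/7, 19/7, -10]
R3 ← R3 + (13/7)·R1: [0, -47/7, 81/7, -55/7, 19]
R4 ← R4 − (2/7)·R1: [0, 25/7, 36/7, -19/7, 10]
R5 ← R5 − (9/7)·R1: [0, 32/7, -104/7, 72/7, -24]
R3 ← R3 − (47/25)·R2: [0, 0, 531/25, -324/25, 189/5]
R4 ← R4 + R2: [0, 0, 0, 0, 0]
R5 ← R5 + (32/25)·R2: [0, 0, -536/25, 344/25, -184/5]
R5 ← R5 + (536/531)·R3: [0, 0, 0, 40/59, 80/59]
Swap R4 ↔ R5
The echelon form has 4 nonzero rows, and every pivot lies in the first 4 columns, so rank(T) = rank([T|b]) = 4.
The system is consistent.
Free variables = (unknowns) − (rank) = 4 − 4 = 0.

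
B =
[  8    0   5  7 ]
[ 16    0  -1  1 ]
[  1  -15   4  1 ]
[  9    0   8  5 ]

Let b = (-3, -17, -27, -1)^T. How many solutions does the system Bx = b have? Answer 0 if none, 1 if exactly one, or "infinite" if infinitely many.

1

Row reduce the augmented matrix [B | b].
R2 ← R2 − (2)·R1: [0, 0, -11, -13, -11]
R3 ← R3 − (1/8)·R1: [0, -15, 27/8, 1/8, -213/8]
R4 ← R4 − (9/8)·R1: [0, 0, 19/8, -23/8, 19/8]
Swap R2 ↔ R3
R4 ← R4 + (19/88)·R3: [0, 0, 0, -125/22, 0]
The echelon form has 4 nonzero rows, and every pivot lies in the first 4 columns, so rank(B) = rank([B|b]) = 4.
The system is consistent.
rank = 4 = number of unknowns, so the solution is unique.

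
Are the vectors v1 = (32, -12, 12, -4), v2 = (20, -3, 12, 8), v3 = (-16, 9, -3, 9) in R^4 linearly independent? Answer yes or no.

no

Form the matrix with these vectors as rows and row reduce.
R2 ← R2 − (5/8)·R1: [0, 9/2, 9/2, 21/2]
R3 ← R3 + (1/2)·R1: [0, 3, 3, 7]
R3 ← R3 − (2/3)·R2: [0, 0, 0, 0]
2 nonzero rows, so the 3 vectors span a space of dimension 2.
Since 2 < 3, the vectors are linearly dependent.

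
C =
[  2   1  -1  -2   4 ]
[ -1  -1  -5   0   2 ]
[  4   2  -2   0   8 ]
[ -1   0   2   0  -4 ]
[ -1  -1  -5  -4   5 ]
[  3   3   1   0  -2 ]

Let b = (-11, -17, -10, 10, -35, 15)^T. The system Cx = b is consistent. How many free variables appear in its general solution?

Row reduce the augmented matrix [C | b].
R2 ← R2 + (1/2)·R1: [0, -1/2, -11/2, -1, 4, -45/2]
R3 ← R3 − (2)·R1: [0, 0, 0, 4, 0, 12]
R4 ← R4 + (1/2)·R1: [0, 1/2, 3/2, -1, -2, 9/2]
R5 ← R5 + (1/2)·R1: [0, -1/2, -11/2, -5, 7, -81/2]
R6 ← R6 − (3/2)·R1: [0, 3/2, 5/2, 3, -8, 63/2]
R4 ← R4 + R2: [0, 0, -4, -2, 2, -18]
R5 ← R5 − R2: [0, 0, 0, -4, 3, -18]
R6 ← R6 + (3)·R2: [0, 0, -14, 0, 4, -36]
Swap R3 ↔ R4
R6 ← R6 − (7/2)·R3: [0, 0, 0, 7, -3, 27]
R5 ← R5 + R4: [0, 0, 0, 0, 3, -6]
R6 ← R6 − (7/4)·R4: [0, 0, 0, 0, -3, 6]
R6 ← R6 + R5: [0, 0, 0, 0, 0, 0]
The echelon form has 5 nonzero rows, and every pivot lies in the first 5 columns, so rank(C) = rank([C|b]) = 5.
The system is consistent.
Free variables = (unknowns) − (rank) = 5 − 5 = 0.

0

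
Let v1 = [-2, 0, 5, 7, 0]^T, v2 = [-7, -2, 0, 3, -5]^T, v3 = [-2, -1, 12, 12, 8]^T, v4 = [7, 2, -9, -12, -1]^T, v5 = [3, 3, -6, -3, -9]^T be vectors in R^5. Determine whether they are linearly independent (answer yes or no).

Form the matrix with these vectors as rows and row reduce.
R2 ← R2 − (7/2)·R1: [0, -2, -35/2, -43/2, -5]
R3 ← R3 − R1: [0, -1, 7, 5, 8]
R4 ← R4 + (7/2)·R1: [0, 2, 17/2, 25/2, -1]
R5 ← R5 + (3/2)·R1: [0, 3, 3/2, 15/2, -9]
R3 ← R3 − (1/2)·R2: [0, 0, 63/4, 63/4, 21/2]
R4 ← R4 + R2: [0, 0, -9, -9, -6]
R5 ← R5 + (3/2)·R2: [0, 0, -99/4, -99/4, -33/2]
R4 ← R4 + (4/7)·R3: [0, 0, 0, 0, 0]
R5 ← R5 + (11/7)·R3: [0, 0, 0, 0, 0]
3 nonzero rows, so the 5 vectors span a space of dimension 3.
Since 3 < 5, the vectors are linearly dependent.

no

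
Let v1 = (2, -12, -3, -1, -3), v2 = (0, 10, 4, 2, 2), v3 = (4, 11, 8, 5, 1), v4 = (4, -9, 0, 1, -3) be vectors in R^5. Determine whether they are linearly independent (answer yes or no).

Form the matrix with these vectors as rows and row reduce.
R3 ← R3 − (2)·R1: [0, 35, 14, 7, 7]
R4 ← R4 − (2)·R1: [0, 15, 6, 3, 3]
R3 ← R3 − (7/2)·R2: [0, 0, 0, 0, 0]
R4 ← R4 − (3/2)·R2: [0, 0, 0, 0, 0]
2 nonzero rows, so the 4 vectors span a space of dimension 2.
Since 2 < 4, the vectors are linearly dependent.

no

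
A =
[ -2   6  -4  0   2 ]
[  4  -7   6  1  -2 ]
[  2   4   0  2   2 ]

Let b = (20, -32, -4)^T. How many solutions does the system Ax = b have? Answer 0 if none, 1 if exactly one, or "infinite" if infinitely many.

infinite

Row reduce the augmented matrix [A | b].
R2 ← R2 + (2)·R1: [0, 5, -2, 1, 2, 8]
R3 ← R3 + R1: [0, 10, -4, 2, 4, 16]
R3 ← R3 − (2)·R2: [0, 0, 0, 0, 0, 0]
The echelon form has 2 nonzero rows, and every pivot lies in the first 5 columns, so rank(A) = rank([A|b]) = 2.
The system is consistent.
rank = 2 < 5 unknowns, so there are infinitely many solutions.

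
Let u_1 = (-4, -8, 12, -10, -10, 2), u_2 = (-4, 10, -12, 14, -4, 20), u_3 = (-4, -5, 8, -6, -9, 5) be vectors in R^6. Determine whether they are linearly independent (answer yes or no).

Form the matrix with these vectors as rows and row reduce.
R2 ← R2 − R1: [0, 18, -24, 24, 6, 18]
R3 ← R3 − R1: [0, 3, -4, 4, 1, 3]
R3 ← R3 − (1/6)·R2: [0, 0, 0, 0, 0, 0]
2 nonzero rows, so the 3 vectors span a space of dimension 2.
Since 2 < 3, the vectors are linearly dependent.

no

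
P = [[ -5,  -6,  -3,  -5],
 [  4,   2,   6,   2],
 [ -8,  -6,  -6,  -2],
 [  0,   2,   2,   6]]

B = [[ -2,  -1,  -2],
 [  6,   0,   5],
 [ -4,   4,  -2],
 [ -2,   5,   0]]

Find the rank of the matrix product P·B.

2

First compute PB:
[[ -4, -32, -14],
 [-24,  30, -10],
 [  8, -26,  -2],
 [ -8,  38,   6]]
Now row reduce the product.
R2 ← R2 − (6)·R1: [0, 222, 74]
R3 ← R3 + (2)·R1: [0, -90, -30]
R4 ← R4 − (2)·R1: [0, 102, 34]
R3 ← R3 + (15/37)·R2: [0, 0, 0]
R4 ← R4 − (17/37)·R2: [0, 0, 0]
2 nonzero rows, so rank(PB) = 2.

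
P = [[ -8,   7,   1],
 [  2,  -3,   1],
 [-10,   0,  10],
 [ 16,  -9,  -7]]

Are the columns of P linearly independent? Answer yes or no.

no

Row reduce P to echelon form.
R2 ← R2 + (1/4)·R1: [0, -5/4, 5/4]
R3 ← R3 − (5/4)·R1: [0, -35/4, 35/4]
R4 ← R4 + (2)·R1: [0, 5, -5]
R3 ← R3 − (7)·R2: [0, 0, 0]
R4 ← R4 + (4)·R2: [0, 0, 0]
2 pivots among 3 columns.
Only 2 < 3 pivot columns, so the columns are linearly dependent.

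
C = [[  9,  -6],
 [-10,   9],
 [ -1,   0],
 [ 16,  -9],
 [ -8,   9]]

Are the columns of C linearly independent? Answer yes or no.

yes

Row reduce C to echelon form.
R2 ← R2 + (10/9)·R1: [0, 7/3]
R3 ← R3 + (1/9)·R1: [0, -2/3]
R4 ← R4 − (16/9)·R1: [0, 5/3]
R5 ← R5 + (8/9)·R1: [0, 11/3]
R3 ← R3 + (2/7)·R2: [0, 0]
R4 ← R4 − (5/7)·R2: [0, 0]
R5 ← R5 − (11/7)·R2: [0, 0]
2 pivots among 2 columns.
Every column is a pivot column, so the columns are linearly independent.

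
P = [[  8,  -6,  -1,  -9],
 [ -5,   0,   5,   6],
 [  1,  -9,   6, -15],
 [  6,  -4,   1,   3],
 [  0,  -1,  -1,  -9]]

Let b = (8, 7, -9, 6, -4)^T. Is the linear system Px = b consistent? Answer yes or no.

no

Row reduce the augmented matrix [P | b].
R2 ← R2 + (5/8)·R1: [0, -15/4, 35/8, 3/8, 12]
R3 ← R3 − (1/8)·R1: [0, -33/4, 49/8, -111/8, -10]
R4 ← R4 − (3/4)·R1: [0, 1/2, 7/4, 39/4, 0]
R3 ← R3 − (11/5)·R2: [0, 0, -7/2, -147/10, -182/5]
R4 ← R4 + (2/15)·R2: [0, 0, 7/3, 49/5, 8/5]
R5 ← R5 − (4/15)·R2: [0, 0, -13/6, -91/10, -36/5]
R4 ← R4 + (2/3)·R3: [0, 0, 0, 0, -68/3]
R5 ← R5 − (13/21)·R3: [0, 0, 0, 0, 46/3]
R5 ← R5 + (23/34)·R4: [0, 0, 0, 0, 0]
The echelon form has 4 nonzero rows; the last pivot sits in the augmented column, so rank(P) = 3 but rank([P|b]) = 4.
Since the ranks differ, the system is inconsistent.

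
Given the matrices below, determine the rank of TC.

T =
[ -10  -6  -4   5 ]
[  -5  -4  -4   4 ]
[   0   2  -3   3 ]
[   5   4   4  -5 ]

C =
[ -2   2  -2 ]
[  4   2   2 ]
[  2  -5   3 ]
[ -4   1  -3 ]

2

First compute TC:
[[-32,  -7, -19],
 [-30,   6, -22],
 [-10,  22, -14],
 [ 34,  -7,  25]]
Now row reduce the product.
R2 ← R2 − (15/16)·R1: [0, 201/16, -67/16]
R3 ← R3 − (5/16)·R1: [0, 387/16, -129/16]
R4 ← R4 + (17/16)·R1: [0, -231/16, 77/16]
R3 ← R3 − (129/67)·R2: [0, 0, 0]
R4 ← R4 + (77/67)·R2: [0, 0, 0]
2 nonzero rows, so rank(TC) = 2.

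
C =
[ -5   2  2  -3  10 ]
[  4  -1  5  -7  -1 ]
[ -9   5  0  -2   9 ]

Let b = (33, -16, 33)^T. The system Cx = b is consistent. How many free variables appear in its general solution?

Row reduce the augmented matrix [C | b].
R2 ← R2 + (4/5)·R1: [0, 3/5, 33/5, -47/5, 7, 52/5]
R3 ← R3 − (9/5)·R1: [0, 7/5, -18/5, 17/5, -9, -132/5]
R3 ← R3 − (7/3)·R2: [0, 0, -19, 76/3, -76/3, -152/3]
The echelon form has 3 nonzero rows, and every pivot lies in the first 5 columns, so rank(C) = rank([C|b]) = 3.
The system is consistent.
Free variables = (unknowns) − (rank) = 5 − 3 = 2.

2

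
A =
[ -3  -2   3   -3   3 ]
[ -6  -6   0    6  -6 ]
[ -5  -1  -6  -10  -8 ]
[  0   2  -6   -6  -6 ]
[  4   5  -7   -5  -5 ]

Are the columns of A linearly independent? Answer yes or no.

no

Row reduce A to echelon form.
R2 ← R2 − (2)·R1: [0, -2, -6, 12, -12]
R3 ← R3 − (5/3)·R1: [0, 7/3, -11, -5, -13]
R5 ← R5 + (4/3)·R1: [0, 7/3, -3, -9, -1]
R3 ← R3 + (7/6)·R2: [0, 0, -18, 9, -27]
R4 ← R4 + R2: [0, 0, -12, 6, -18]
R5 ← R5 + (7/6)·R2: [0, 0, -10, 5, -15]
R4 ← R4 − (2/3)·R3: [0, 0, 0, 0, 0]
R5 ← R5 − (5/9)·R3: [0, 0, 0, 0, 0]
3 pivots among 5 columns.
Only 3 < 5 pivot columns, so the columns are linearly dependent.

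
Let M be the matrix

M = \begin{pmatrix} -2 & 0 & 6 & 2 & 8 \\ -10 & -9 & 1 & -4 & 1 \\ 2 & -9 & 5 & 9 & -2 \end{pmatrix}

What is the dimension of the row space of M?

Row reduce to echelon form.
R2 ← R2 − (5)·R1: [0, -9, -29, -14, -39]
R3 ← R3 + R1: [0, -9, 11, 11, 6]
R3 ← R3 − R2: [0, 0, 40, 25, 45]
Echelon form has 3 nonzero rows, so rank(M) = 3.
The row space has dimension equal to the rank: 3.

3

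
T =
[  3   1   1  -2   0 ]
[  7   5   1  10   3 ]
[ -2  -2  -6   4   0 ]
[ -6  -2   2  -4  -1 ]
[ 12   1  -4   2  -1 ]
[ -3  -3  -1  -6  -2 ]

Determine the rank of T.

4

Row reduce to echelon form.
R2 ← R2 − (7/3)·R1: [0, 8/3, -4/3, 44/3, 3]
R3 ← R3 + (2/3)·R1: [0, -4/3, -16/3, 8/3, 0]
R4 ← R4 + (2)·R1: [0, 0, 4, -8, -1]
R5 ← R5 − (4)·R1: [0, -3, -8, 10, -1]
R6 ← R6 + R1: [0, -2, 0, -8, -2]
R3 ← R3 + (1/2)·R2: [0, 0, -6, 10, 3/2]
R5 ← R5 + (9/8)·R2: [0, 0, -19/2, 53/2, 19/8]
R6 ← R6 + (3/4)·R2: [0, 0, -1, 3, 1/4]
R4 ← R4 + (2/3)·R3: [0, 0, 0, -4/3, 0]
R5 ← R5 − (19/12)·R3: [0, 0, 0, 32/3, 0]
R6 ← R6 − (1/6)·R3: [0, 0, 0, 4/3, 0]
R5 ← R5 + (8)·R4: [0, 0, 0, 0, 0]
R6 ← R6 + R4: [0, 0, 0, 0, 0]
Echelon form has 4 nonzero rows, so rank(T) = 4.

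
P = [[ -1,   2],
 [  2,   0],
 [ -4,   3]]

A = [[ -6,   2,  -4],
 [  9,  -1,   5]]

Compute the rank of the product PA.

First compute PA:
[[ 24,  -4,  14],
 [-12,   4,  -8],
 [ 51, -11,  31]]
Now row reduce the product.
R2 ← R2 + (1/2)·R1: [0, 2, -1]
R3 ← R3 − (17/8)·R1: [0, -5/2, 5/4]
R3 ← R3 + (5/4)·R2: [0, 0, 0]
2 nonzero rows, so rank(PA) = 2.

2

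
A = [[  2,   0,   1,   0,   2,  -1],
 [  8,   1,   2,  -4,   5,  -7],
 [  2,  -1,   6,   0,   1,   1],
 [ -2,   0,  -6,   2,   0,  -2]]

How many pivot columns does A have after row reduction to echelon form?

Row reduce to echelon form.
R2 ← R2 − (4)·R1: [0, 1, -2, -4, -3, -3]
R3 ← R3 − R1: [0, -1, 5, 0, -1, 2]
R4 ← R4 + R1: [0, 0, -5, 2, 2, -3]
R3 ← R3 + R2: [0, 0, 3, -4, -4, -1]
R4 ← R4 + (5/3)·R3: [0, 0, 0, -14/3, -14/3, -14/3]
Echelon form has 4 nonzero rows, so rank(A) = 4.
Each nonzero row contributes one pivot column: 4 pivot columns.

4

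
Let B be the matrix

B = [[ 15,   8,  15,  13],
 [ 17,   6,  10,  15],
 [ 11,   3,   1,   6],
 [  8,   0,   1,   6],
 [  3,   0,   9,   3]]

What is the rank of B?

4

Row reduce to echelon form.
R2 ← R2 − (17/15)·R1: [0, -46/15, -7, 4/15]
R3 ← R3 − (11/15)·R1: [0, -43/15, -10, -53/15]
R4 ← R4 − (8/15)·R1: [0, -64/15, -7, -14/15]
R5 ← R5 − (1/5)·R1: [0, -8/5, 6, 2/5]
R3 ← R3 − (43/46)·R2: [0, 0, -159/46, -87/23]
R4 ← R4 − (32/23)·R2: [0, 0, 63/23, -30/23]
R5 ← R5 − (12/23)·R2: [0, 0, 222/23, 6/23]
R4 ← R4 + (42/53)·R3: [0, 0, 0, -228/53]
R5 ← R5 + (148/53)·R3: [0, 0, 0, -546/53]
R5 ← R5 − (91/38)·R4: [0, 0, 0, 0]
Echelon form has 4 nonzero rows, so rank(B) = 4.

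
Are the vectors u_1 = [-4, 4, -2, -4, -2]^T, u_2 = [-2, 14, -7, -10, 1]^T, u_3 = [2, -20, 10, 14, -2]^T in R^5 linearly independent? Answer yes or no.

no

Form the matrix with these vectors as rows and row reduce.
R2 ← R2 − (1/2)·R1: [0, 12, -6, -8, 2]
R3 ← R3 + (1/2)·R1: [0, -18, 9, 12, -3]
R3 ← R3 + (3/2)·R2: [0, 0, 0, 0, 0]
2 nonzero rows, so the 3 vectors span a space of dimension 2.
Since 2 < 3, the vectors are linearly dependent.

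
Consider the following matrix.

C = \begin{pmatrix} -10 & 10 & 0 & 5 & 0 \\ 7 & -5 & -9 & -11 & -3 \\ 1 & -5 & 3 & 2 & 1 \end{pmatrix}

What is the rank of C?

Row reduce to echelon form.
R2 ← R2 + (7/10)·R1: [0, 2, -9, -15/2, -3]
R3 ← R3 + (1/10)·R1: [0, -4, 3, 5/2, 1]
R3 ← R3 + (2)·R2: [0, 0, -15, -25/2, -5]
Echelon form has 3 nonzero rows, so rank(C) = 3.

3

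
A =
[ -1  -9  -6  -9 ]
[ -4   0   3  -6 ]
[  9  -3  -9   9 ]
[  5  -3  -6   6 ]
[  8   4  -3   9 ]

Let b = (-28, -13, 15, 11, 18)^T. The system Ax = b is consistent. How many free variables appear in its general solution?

1

Row reduce the augmented matrix [A | b].
R2 ← R2 − (4)·R1: [0, 36, 27, 30, 99]
R3 ← R3 + (9)·R1: [0, -84, -63, -72, -237]
R4 ← R4 + (5)·R1: [0, -48, -36, -39, -129]
R5 ← R5 + (8)·R1: [0, -68, -51, -63, -206]
R3 ← R3 + (7/3)·R2: [0, 0, 0, -2, -6]
R4 ← R4 + (4/3)·R2: [0, 0, 0, 1, 3]
R5 ← R5 + (17/9)·R2: [0, 0, 0, -19/3, -19]
R4 ← R4 + (1/2)·R3: [0, 0, 0, 0, 0]
R5 ← R5 − (19/6)·R3: [0, 0, 0, 0, 0]
The echelon form has 3 nonzero rows, and every pivot lies in the first 4 columns, so rank(A) = rank([A|b]) = 3.
The system is consistent.
Free variables = (unknowns) − (rank) = 4 − 3 = 1.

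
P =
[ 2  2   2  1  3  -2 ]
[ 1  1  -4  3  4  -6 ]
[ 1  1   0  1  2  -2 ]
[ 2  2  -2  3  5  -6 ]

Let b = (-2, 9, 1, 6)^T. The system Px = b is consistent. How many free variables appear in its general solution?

Row reduce the augmented matrix [P | b].
R2 ← R2 − (1/2)·R1: [0, 0, -5, 5/2, 5/2, -5, 10]
R3 ← R3 − (1/2)·R1: [0, 0, -1, 1/2, 1/2, -1, 2]
R4 ← R4 − R1: [0, 0, -4, 2, 2, -4, 8]
R3 ← R3 − (1/5)·R2: [0, 0, 0, 0, 0, 0, 0]
R4 ← R4 − (4/5)·R2: [0, 0, 0, 0, 0, 0, 0]
The echelon form has 2 nonzero rows, and every pivot lies in the first 6 columns, so rank(P) = rank([P|b]) = 2.
The system is consistent.
Free variables = (unknowns) − (rank) = 6 − 2 = 4.

4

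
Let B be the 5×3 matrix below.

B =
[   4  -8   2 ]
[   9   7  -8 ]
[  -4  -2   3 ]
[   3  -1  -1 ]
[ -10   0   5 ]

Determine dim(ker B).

Row reduce to echelon form.
R2 ← R2 − (9/4)·R1: [0, 25, -25/2]
R3 ← R3 + R1: [0, -10, 5]
R4 ← R4 − (3/4)·R1: [0, 5, -5/2]
R5 ← R5 + (5/2)·R1: [0, -20, 10]
R3 ← R3 + (2/5)·R2: [0, 0, 0]
R4 ← R4 − (1/5)·R2: [0, 0, 0]
R5 ← R5 + (4/5)·R2: [0, 0, 0]
2 nonzero rows, so rank(B) = 2.
B has 3 columns; by rank–nullity, nullity = 3 − 2 = 1.

1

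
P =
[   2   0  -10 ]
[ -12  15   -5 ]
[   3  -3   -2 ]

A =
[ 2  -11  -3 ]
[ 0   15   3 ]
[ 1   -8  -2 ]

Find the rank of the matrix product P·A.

First compute PA:
[[ -6,  58,  14],
 [-29, 397,  91],
 [  4, -62, -14]]
Now row reduce the product.
R2 ← R2 − (29/6)·R1: [0, 350/3, 70/3]
R3 ← R3 + (2/3)·R1: [0, -70/3, -14/3]
R3 ← R3 + (1/5)·R2: [0, 0, 0]
2 nonzero rows, so rank(PA) = 2.

2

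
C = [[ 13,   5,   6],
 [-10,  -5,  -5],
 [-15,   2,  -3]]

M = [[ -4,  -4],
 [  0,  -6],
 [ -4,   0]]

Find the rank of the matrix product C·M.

First compute CM:
[[-76, -82],
 [ 60,  70],
 [ 72,  48]]
Now row reduce the product.
R2 ← R2 + (15/19)·R1: [0, 100/19]
R3 ← R3 + (18/19)·R1: [0, -564/19]
R3 ← R3 + (141/25)·R2: [0, 0]
2 nonzero rows, so rank(CM) = 2.

2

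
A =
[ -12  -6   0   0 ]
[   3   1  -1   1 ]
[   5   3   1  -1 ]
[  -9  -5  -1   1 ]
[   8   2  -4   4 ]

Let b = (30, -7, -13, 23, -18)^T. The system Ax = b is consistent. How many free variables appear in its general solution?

2

Row reduce the augmented matrix [A | b].
R2 ← R2 + (1/4)·R1: [0, -1/2, -1, 1, 1/2]
R3 ← R3 + (5/12)·R1: [0, 1/2, 1, -1, -1/2]
R4 ← R4 − (3/4)·R1: [0, -1/2, -1, 1, 1/2]
R5 ← R5 + (2/3)·R1: [0, -2, -4, 4, 2]
R3 ← R3 + R2: [0, 0, 0, 0, 0]
R4 ← R4 − R2: [0, 0, 0, 0, 0]
R5 ← R5 − (4)·R2: [0, 0, 0, 0, 0]
The echelon form has 2 nonzero rows, and every pivot lies in the first 4 columns, so rank(A) = rank([A|b]) = 2.
The system is consistent.
Free variables = (unknowns) − (rank) = 4 − 2 = 2.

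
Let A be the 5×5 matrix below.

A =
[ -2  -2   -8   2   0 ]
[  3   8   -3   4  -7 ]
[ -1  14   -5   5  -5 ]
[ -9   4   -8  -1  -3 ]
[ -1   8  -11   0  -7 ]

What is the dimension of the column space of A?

5

Row reduce to echelon form.
R2 ← R2 + (3/2)·R1: [0, 5, -15, 7, -7]
R3 ← R3 − (1/2)·R1: [0, 15, -1, 4, -5]
R4 ← R4 − (9/2)·R1: [0, 13, 28, -10, -3]
R5 ← R5 − (1/2)·R1: [0, 9, -7, -1, -7]
R3 ← R3 − (3)·R2: [0, 0, 44, -17, 16]
R4 ← R4 − (13/5)·R2: [0, 0, 67, -141/5, 76/5]
R5 ← R5 − (9/5)·R2: [0, 0, 20, -68/5, 28/5]
R4 ← R4 − (67/44)·R3: [0, 0, 0, -509/220, -504/55]
R5 ← R5 − (5/11)·R3: [0, 0, 0, -323/55, -92/55]
R5 ← R5 − (1292/509)·R4: [0, 0, 0, 0, 10988/509]
Echelon form has 5 nonzero rows, so rank(A) = 5.
The column space has dimension equal to the rank: 5.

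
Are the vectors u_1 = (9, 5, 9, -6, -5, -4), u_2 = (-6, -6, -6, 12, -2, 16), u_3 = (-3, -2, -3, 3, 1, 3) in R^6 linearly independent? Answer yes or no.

Form the matrix with these vectors as rows and row reduce.
R2 ← R2 + (2/3)·R1: [0, -8/3, 0, 8, -16/3, 40/3]
R3 ← R3 + (1/3)·R1: [0, -1/3, 0, 1, -2/3, 5/3]
R3 ← R3 − (1/8)·R2: [0, 0, 0, 0, 0, 0]
2 nonzero rows, so the 3 vectors span a space of dimension 2.
Since 2 < 3, the vectors are linearly dependent.

no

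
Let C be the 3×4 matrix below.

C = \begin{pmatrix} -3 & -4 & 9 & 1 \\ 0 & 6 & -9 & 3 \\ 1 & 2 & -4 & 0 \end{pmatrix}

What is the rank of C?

Row reduce to echelon form.
R3 ← R3 + (1/3)·R1: [0, 2/3, -1, 1/3]
R3 ← R3 − (1/9)·R2: [0, 0, 0, 0]
Echelon form has 2 nonzero rows, so rank(C) = 2.

2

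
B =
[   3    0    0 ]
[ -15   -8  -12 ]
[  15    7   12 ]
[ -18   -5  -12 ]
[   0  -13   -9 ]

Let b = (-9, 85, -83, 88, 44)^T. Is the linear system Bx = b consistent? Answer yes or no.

Row reduce the augmented matrix [B | b].
R2 ← R2 + (5)·R1: [0, -8, -12, 40]
R3 ← R3 − (5)·R1: [0, 7, 12, -38]
R4 ← R4 + (6)·R1: [0, -5, -12, 34]
R3 ← R3 + (7/8)·R2: [0, 0, 3/2, -3]
R4 ← R4 − (5/8)·R2: [0, 0, -9/2, 9]
R5 ← R5 − (13/8)·R2: [0, 0, 21/2, -21]
R4 ← R4 + (3)·R3: [0, 0, 0, 0]
R5 ← R5 − (7)·R3: [0, 0, 0, 0]
The echelon form has 3 nonzero rows, and every pivot lies in the first 3 columns, so rank(B) = rank([B|b]) = 3.
The system is consistent.

yes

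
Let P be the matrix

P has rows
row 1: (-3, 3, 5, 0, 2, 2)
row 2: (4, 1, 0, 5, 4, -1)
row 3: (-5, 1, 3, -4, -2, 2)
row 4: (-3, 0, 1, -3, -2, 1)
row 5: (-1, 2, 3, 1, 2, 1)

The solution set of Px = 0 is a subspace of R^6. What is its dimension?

Row reduce to echelon form.
R2 ← R2 + (4/3)·R1: [0, 5, 20/3, 5, 20/3, 5/3]
R3 ← R3 − (5/3)·R1: [0, -4, -16/3, -4, -16/3, -4/3]
R4 ← R4 − R1: [0, -3, -4, -3, -4, -1]
R5 ← R5 − (1/3)·R1: [0, 1, 4/3, 1, 4/3, 1/3]
R3 ← R3 + (4/5)·R2: [0, 0, 0, 0, 0, 0]
R4 ← R4 + (3/5)·R2: [0, 0, 0, 0, 0, 0]
R5 ← R5 − (1/5)·R2: [0, 0, 0, 0, 0, 0]
2 nonzero rows, so rank(P) = 2.
P has 6 columns; by rank–nullity, nullity = 6 − 2 = 4.

4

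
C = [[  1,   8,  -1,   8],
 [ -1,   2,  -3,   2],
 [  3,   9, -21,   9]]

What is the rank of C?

3

Row reduce to echelon form.
R2 ← R2 + R1: [0, 10, -4, 10]
R3 ← R3 − (3)·R1: [0, -15, -18, -15]
R3 ← R3 + (3/2)·R2: [0, 0, -24, 0]
Echelon form has 3 nonzero rows, so rank(C) = 3.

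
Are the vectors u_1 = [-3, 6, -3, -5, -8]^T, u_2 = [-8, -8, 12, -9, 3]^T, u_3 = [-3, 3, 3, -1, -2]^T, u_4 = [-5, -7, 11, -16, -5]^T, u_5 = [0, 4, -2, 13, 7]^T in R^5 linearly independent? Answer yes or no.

yes

Form the matrix with these vectors as rows and row reduce.
R2 ← R2 − (8/3)·R1: [0, -24, 20, 13/3, 73/3]
R3 ← R3 − R1: [0, -3, 6, 4, 6]
R4 ← R4 − (5/3)·R1: [0, -17, 16, -23/3, 25/3]
R3 ← R3 − (1/8)·R2: [0, 0, 7/2, 83/24, 71/24]
R4 ← R4 − (17/24)·R2: [0, 0, 11/6, -773/72, -641/72]
R5 ← R5 + (1/6)·R2: [0, 0, 4/3, 247/18, 199/18]
R4 ← R4 − (11/21)·R3: [0, 0, 0, -527/42, -439/42]
R5 ← R5 − (8/21)·R3: [0, 0, 0, 521/42, 139/14]
R5 ← R5 + (521/527)·R4: [0, 0, 0, 0, -640/1581]
5 nonzero rows, so the 5 vectors span a space of dimension 5.
Since 5 = 5, the vectors are linearly independent.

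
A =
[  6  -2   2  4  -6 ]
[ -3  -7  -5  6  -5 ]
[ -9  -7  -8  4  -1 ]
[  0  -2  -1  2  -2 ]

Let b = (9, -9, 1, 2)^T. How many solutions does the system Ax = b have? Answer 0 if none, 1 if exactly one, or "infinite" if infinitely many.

0

Row reduce the augmented matrix [A | b].
R2 ← R2 + (1/2)·R1: [0, -8, -4, 8, -8, -9/2]
R3 ← R3 + (3/2)·R1: [0, -10, -5, 10, -10, 29/2]
R3 ← R3 − (5/4)·R2: [0, 0, 0, 0, 0, 161/8]
R4 ← R4 − (1/4)·R2: [0, 0, 0, 0, 0, 25/8]
R4 ← R4 − (25/161)·R3: [0, 0, 0, 0, 0, 0]
The echelon form has 3 nonzero rows; the last pivot sits in the augmented column, so rank(A) = 2 but rank([A|b]) = 3.
Since the ranks differ, the system is inconsistent.
It has no solutions.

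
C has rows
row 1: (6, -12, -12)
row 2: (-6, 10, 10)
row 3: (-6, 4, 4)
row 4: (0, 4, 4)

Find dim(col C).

Row reduce to echelon form.
R2 ← R2 + R1: [0, -2, -2]
R3 ← R3 + R1: [0, -8, -8]
R3 ← R3 − (4)·R2: [0, 0, 0]
R4 ← R4 + (2)·R2: [0, 0, 0]
Echelon form has 2 nonzero rows, so rank(C) = 2.
The column space has dimension equal to the rank: 2.

2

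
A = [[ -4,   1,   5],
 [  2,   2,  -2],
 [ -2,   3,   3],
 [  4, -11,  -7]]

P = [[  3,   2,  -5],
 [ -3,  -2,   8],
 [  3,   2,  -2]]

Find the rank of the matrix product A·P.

First compute AP:
[[  0,   0,  18],
 [ -6,  -4,  10],
 [ -6,  -4,  28],
 [ 24,  16, -94]]
Now row reduce the product.
Swap R1 ↔ R2
R3 ← R3 − R1: [0, 0, 18]
R4 ← R4 + (4)·R1: [0, 0, -54]
R3 ← R3 − R2: [0, 0, 0]
R4 ← R4 + (3)·R2: [0, 0, 0]
2 nonzero rows, so rank(AP) = 2.

2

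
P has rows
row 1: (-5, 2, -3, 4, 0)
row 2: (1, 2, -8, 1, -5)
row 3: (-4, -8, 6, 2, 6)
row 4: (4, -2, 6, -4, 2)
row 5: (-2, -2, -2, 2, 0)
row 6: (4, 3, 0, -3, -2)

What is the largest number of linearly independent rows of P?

Row reduce to echelon form.
R2 ← R2 + (1/5)·R1: [0, 12/5, -43/5, 9/5, -5]
R3 ← R3 − (4/5)·R1: [0, -48/5, 42/5, -6/5, 6]
R4 ← R4 + (4/5)·R1: [0, -2/5, 18/5, -4/5, 2]
R5 ← R5 − (2/5)·R1: [0, -14/5, -4/5, 2/5, 0]
R6 ← R6 + (4/5)·R1: [0, 23/5, -12/5, 1/5, -2]
R3 ← R3 + (4)·R2: [0, 0, -26, 6, -14]
R4 ← R4 + (1/6)·R2: [0, 0, 13/6, -1/2, 7/6]
R5 ← R5 + (7/6)·R2: [0, 0, -65/6, 5/2, -35/6]
R6 ← R6 − (23/12)·R2: [0, 0, 169/12, -13/4, 91/12]
R4 ← R4 + (1/12)·R3: [0, 0, 0, 0, 0]
R5 ← R5 − (5/12)·R3: [0, 0, 0, 0, 0]
R6 ← R6 + (13/24)·R3: [0, 0, 0, 0, 0]
Echelon form has 3 nonzero rows, so rank(P) = 3.
The rank gives the maximum number of linearly independent rows: 3.

3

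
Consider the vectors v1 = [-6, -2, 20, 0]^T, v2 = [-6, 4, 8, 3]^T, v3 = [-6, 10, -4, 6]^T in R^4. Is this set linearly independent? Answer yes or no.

no

Form the matrix with these vectors as rows and row reduce.
R2 ← R2 − R1: [0, 6, -12, 3]
R3 ← R3 − R1: [0, 12, -24, 6]
R3 ← R3 − (2)·R2: [0, 0, 0, 0]
2 nonzero rows, so the 3 vectors span a space of dimension 2.
Since 2 < 3, the vectors are linearly dependent.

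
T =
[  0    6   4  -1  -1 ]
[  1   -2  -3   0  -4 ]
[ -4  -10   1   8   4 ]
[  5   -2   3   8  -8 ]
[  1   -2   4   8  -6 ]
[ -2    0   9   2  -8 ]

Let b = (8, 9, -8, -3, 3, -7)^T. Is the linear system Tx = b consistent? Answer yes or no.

no

Row reduce the augmented matrix [T | b].
Swap R1 ↔ R2
R3 ← R3 + (4)·R1: [0, -18, -11, 8, -12, 28]
R4 ← R4 − (5)·R1: [0, 8, 18, 8, 12, -48]
R5 ← R5 − R1: [0, 0, 7, 8, -2, -6]
R6 ← R6 + (2)·R1: [0, -4, 3, 2, -16, 11]
R3 ← R3 + (3)·R2: [0, 0, 1, 5, -15, 52]
R4 ← R4 − (4/3)·R2: [0, 0, 38/3, 28/3, 40/3, -176/3]
R6 ← R6 + (2/3)·R2: [0, 0, 17/3, 4/3, -50/3, 49/3]
R4 ← R4 − (38/3)·R3: [0, 0, 0, -54, 610/3, -2152/3]
R5 ← R5 − (7)·R3: [0, 0, 0, -27, 103, -370]
R6 ← R6 − (17/3)·R3: [0, 0, 0, -27, 205/3, -835/3]
R5 ← R5 − (1/2)·R4: [0, 0, 0, 0, 4/3, -34/3]
R6 ← R6 − (1/2)·R4: [0, 0, 0, 0, -100/3, 241/3]
R6 ← R6 + (25)·R5: [0, 0, 0, 0, 0, -203]
The echelon form has 6 nonzero rows; the last pivot sits in the augmented column, so rank(T) = 5 but rank([T|b]) = 6.
Since the ranks differ, the system is inconsistent.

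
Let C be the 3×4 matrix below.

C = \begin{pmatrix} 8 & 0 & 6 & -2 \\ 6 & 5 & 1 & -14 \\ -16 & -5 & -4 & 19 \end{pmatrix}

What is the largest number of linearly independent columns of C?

3

Row reduce to echelon form.
R2 ← R2 − (3/4)·R1: [0, 5, -7/2, -25/2]
R3 ← R3 + (2)·R1: [0, -5, 8, 15]
R3 ← R3 + R2: [0, 0, 9/2, 5/2]
Echelon form has 3 nonzero rows, so rank(C) = 3.
The rank gives the maximum number of linearly independent columns: 3.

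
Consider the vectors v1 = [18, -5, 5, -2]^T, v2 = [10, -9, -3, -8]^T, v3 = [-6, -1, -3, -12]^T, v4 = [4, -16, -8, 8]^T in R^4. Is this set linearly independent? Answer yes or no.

Form the matrix with these vectors as rows and row reduce.
R2 ← R2 − (5/9)·R1: [0, -56/9, -52/9, -62/9]
R3 ← R3 + (1/3)·R1: [0, -8/3, -4/3, -38/3]
R4 ← R4 − (2/9)·R1: [0, -134/9, -82/9, 76/9]
R3 ← R3 − (3/7)·R2: [0, 0, 8/7, -68/7]
R4 ← R4 − (67/28)·R2: [0, 0, 33/7, 349/14]
R4 ← R4 − (33/8)·R3: [0, 0, 0, 65]
4 nonzero rows, so the 4 vectors span a space of dimension 4.
Since 4 = 4, the vectors are linearly independent.

yes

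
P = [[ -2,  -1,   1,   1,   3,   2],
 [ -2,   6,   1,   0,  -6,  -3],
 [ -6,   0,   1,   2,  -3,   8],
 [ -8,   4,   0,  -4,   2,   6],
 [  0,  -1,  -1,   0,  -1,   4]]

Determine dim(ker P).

1

Row reduce to echelon form.
R2 ← R2 − R1: [0, 7, 0, -1, -9, -5]
R3 ← R3 − (3)·R1: [0, 3, -2, -1, -12, 2]
R4 ← R4 − (4)·R1: [0, 8, -4, -8, -10, -2]
R3 ← R3 − (3/7)·R2: [0, 0, -2, -4/7, -57/7, 29/7]
R4 ← R4 − (8/7)·R2: [0, 0, -4, -48/7, 2/7, 26/7]
R5 ← R5 + (1/7)·R2: [0, 0, -1, -1/7, -16/7, 23/7]
R4 ← R4 − (2)·R3: [0, 0, 0, -40/7, 116/7, -32/7]
R5 ← R5 − (1/2)·R3: [0, 0, 0, 1/7, 25/14, 17/14]
R5 ← R5 + (1/40)·R4: [0, 0, 0, 0, 11/5, 11/10]
5 nonzero rows, so rank(P) = 5.
P has 6 columns; by rank–nullity, nullity = 6 − 5 = 1.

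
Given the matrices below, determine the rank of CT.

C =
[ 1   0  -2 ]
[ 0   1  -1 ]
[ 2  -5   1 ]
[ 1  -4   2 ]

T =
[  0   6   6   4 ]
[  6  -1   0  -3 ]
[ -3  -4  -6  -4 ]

First compute CT:
[[  6,  14,  18,  12],
 [  9,   3,   6,   1],
 [-33,  13,   6,  19],
 [-30,   2,  -6,   8]]
Now row reduce the product.
R2 ← R2 − (3/2)·R1: [0, -18, -21, -17]
R3 ← R3 + (11/2)·R1: [0, 90, 105, 85]
R4 ← R4 + (5)·R1: [0, 72, 84, 68]
R3 ← R3 + (5)·R2: [0, 0, 0, 0]
R4 ← R4 + (4)·R2: [0, 0, 0, 0]
2 nonzero rows, so rank(CT) = 2.

2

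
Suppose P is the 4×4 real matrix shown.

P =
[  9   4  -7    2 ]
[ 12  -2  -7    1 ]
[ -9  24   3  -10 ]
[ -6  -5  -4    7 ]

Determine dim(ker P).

Row reduce to echelon form.
R2 ← R2 − (4/3)·R1: [0, -22/3, 7/3, -5/3]
R3 ← R3 + R1: [0, 28, -4, -8]
R4 ← R4 + (2/3)·R1: [0, -7/3, -26/3, 25/3]
R3 ← R3 + (42/11)·R2: [0, 0, 54/11, -158/11]
R4 ← R4 − (7/22)·R2: [0, 0, -207/22, 195/22]
R4 ← R4 + (23/12)·R3: [0, 0, 0, -56/3]
4 nonzero rows, so rank(P) = 4.
P has 4 columns; by rank–nullity, nullity = 4 − 4 = 0.

0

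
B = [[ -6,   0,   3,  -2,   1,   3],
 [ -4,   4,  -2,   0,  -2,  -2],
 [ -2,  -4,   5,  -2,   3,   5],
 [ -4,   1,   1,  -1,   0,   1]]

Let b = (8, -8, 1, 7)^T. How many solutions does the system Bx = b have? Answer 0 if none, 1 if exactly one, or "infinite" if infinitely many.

Row reduce the augmented matrix [B | b].
R2 ← R2 − (2/3)·R1: [0, 4, -4, 4/3, -8/3, -4, -40/3]
R3 ← R3 − (1/3)·R1: [0, -4, 4, -4/3, 8/3, 4, -5/3]
R4 ← R4 − (2/3)·R1: [0, 1, -1, 1/3, -2/3, -1, 5/3]
R3 ← R3 + R2: [0, 0, 0, 0, 0, 0, -15]
R4 ← R4 − (1/4)·R2: [0, 0, 0, 0, 0, 0, 5]
R4 ← R4 + (1/3)·R3: [0, 0, 0, 0, 0, 0, 0]
The echelon form has 3 nonzero rows; the last pivot sits in the augmented column, so rank(B) = 2 but rank([B|b]) = 3.
Since the ranks differ, the system is inconsistent.
It has no solutions.

0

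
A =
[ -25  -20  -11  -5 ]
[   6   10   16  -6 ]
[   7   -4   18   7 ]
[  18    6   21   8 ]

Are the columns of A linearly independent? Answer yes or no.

yes

Row reduce A to echelon form.
R2 ← R2 + (6/25)·R1: [0, 26/5, 334/25, -36/5]
R3 ← R3 + (7/25)·R1: [0, -48/5, 373/25, 28/5]
R4 ← R4 + (18/25)·R1: [0, -42/5, 327/25, 22/5]
R3 ← R3 + (24/13)·R2: [0, 0, 2573/65, -100/13]
R4 ← R4 + (21/13)·R2: [0, 0, 2253/65, -94/13]
R4 ← R4 − (2253/2573)·R3: [0, 0, 0, -1274/2573]
4 pivots among 4 columns.
Every column is a pivot column, so the columns are linearly independent.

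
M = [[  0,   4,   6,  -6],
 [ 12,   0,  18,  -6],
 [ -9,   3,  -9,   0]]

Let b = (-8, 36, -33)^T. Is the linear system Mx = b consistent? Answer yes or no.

yes

Row reduce the augmented matrix [M | b].
Swap R1 ↔ R2
R3 ← R3 + (3/4)·R1: [0, 3, 9/2, -9/2, -6]
R3 ← R3 − (3/4)·R2: [0, 0, 0, 0, 0]
The echelon form has 2 nonzero rows, and every pivot lies in the first 4 columns, so rank(M) = rank([M|b]) = 2.
The system is consistent.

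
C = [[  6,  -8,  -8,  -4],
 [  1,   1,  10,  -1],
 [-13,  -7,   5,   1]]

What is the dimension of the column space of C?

Row reduce to echelon form.
R2 ← R2 − (1/6)·R1: [0, 7/3, 34/3, -1/3]
R3 ← R3 + (13/6)·R1: [0, -73/3, -37/3, -23/3]
R3 ← R3 + (73/7)·R2: [0, 0, 741/7, -78/7]
Echelon form has 3 nonzero rows, so rank(C) = 3.
The column space has dimension equal to the rank: 3.

3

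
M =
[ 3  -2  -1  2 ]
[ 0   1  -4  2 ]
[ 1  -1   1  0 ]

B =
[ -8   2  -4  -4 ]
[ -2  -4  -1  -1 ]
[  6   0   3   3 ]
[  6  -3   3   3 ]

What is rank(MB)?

First compute MB:
[[-14,   8,  -7,  -7],
 [-14, -10,  -7,  -7],
 [  0,   6,   0,   0]]
Now row reduce the product.
R2 ← R2 − R1: [0, -18, 0, 0]
R3 ← R3 + (1/3)·R2: [0, 0, 0, 0]
2 nonzero rows, so rank(MB) = 2.

2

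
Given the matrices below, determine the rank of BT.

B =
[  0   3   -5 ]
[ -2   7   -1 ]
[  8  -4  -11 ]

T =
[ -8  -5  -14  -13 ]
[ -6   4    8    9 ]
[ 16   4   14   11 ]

First compute BT:
[[-98,  -8, -46, -28],
 [-42,  34,  70,  78],
 [-216, -100, -298, -261]]
Now row reduce the product.
R2 ← R2 − (3/7)·R1: [0, 262/7, 628/7, 90]
R3 ← R3 − (108/49)·R1: [0, -4036/49, -9634/49, -1395/7]
R3 ← R3 + (2018/917)·R2: [0, 0, 750/917, -1125/917]
3 nonzero rows, so rank(BT) = 3.

3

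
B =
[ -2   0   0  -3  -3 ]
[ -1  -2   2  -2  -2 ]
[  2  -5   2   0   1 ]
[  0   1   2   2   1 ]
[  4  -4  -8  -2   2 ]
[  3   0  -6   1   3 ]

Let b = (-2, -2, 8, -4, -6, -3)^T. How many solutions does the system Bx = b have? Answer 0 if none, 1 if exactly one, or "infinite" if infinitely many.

Row reduce the augmented matrix [B | b].
R2 ← R2 − (1/2)·R1: [0, -2, 2, -1/2, -1/2, -1]
R3 ← R3 + R1: [0, -5, 2, -3, -2, 6]
R5 ← R5 + (2)·R1: [0, -4, -8, -8, -4, -10]
R6 ← R6 + (3/2)·R1: [0, 0, -6, -7/2, -3/2, -6]
R3 ← R3 − (5/2)·R2: [0, 0, -3, -7/4, -3/4, 17/2]
R4 ← R4 + (1/2)·R2: [0, 0, 3, 7/4, 3/4, -9/2]
R5 ← R5 − (2)·R2: [0, 0, -12, -7, -3, -8]
R4 ← R4 + R3: [0, 0, 0, 0, 0, 4]
R5 ← R5 − (4)·R3: [0, 0, 0, 0, 0, -42]
R6 ← R6 − (2)·R3: [0, 0, 0, 0, 0, -23]
R5 ← R5 + (21/2)·R4: [0, 0, 0, 0, 0, 0]
R6 ← R6 + (23/4)·R4: [0, 0, 0, 0, 0, 0]
The echelon form has 4 nonzero rows; the last pivot sits in the augmented column, so rank(B) = 3 but rank([B|b]) = 4.
Since the ranks differ, the system is inconsistent.
It has no solutions.

0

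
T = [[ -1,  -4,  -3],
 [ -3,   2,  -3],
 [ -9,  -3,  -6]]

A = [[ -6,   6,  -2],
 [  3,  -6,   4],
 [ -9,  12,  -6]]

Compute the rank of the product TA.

2

First compute TA:
[[ 21, -18,   4],
 [ 51, -66,  32],
 [ 99, -108,  42]]
Now row reduce the product.
R2 ← R2 − (17/7)·R1: [0, -156/7, 156/7]
R3 ← R3 − (33/7)·R1: [0, -162/7, 162/7]
R3 ← R3 − (27/26)·R2: [0, 0, 0]
2 nonzero rows, so rank(TA) = 2.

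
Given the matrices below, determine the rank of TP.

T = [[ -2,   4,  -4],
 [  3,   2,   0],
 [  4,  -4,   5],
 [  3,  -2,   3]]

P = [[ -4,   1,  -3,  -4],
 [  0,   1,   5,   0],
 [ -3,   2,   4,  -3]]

First compute TP:
[[ 20,  -6,  10,  20],
 [-12,   5,   1, -12],
 [-31,  10, -12, -31],
 [-21,   7,  -7, -21]]
Now row reduce the product.
R2 ← R2 + (3/5)·R1: [0, 7/5, 7, 0]
R3 ← R3 + (31/20)·R1: [0, 7/10, 7/2, 0]
R4 ← R4 + (21/20)·R1: [0, 7/10, 7/2, 0]
R3 ← R3 − (1/2)·R2: [0, 0, 0, 0]
R4 ← R4 − (1/2)·R2: [0, 0, 0, 0]
2 nonzero rows, so rank(TP) = 2.

2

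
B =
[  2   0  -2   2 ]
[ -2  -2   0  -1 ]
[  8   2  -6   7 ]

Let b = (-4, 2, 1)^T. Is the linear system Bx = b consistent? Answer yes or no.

no

Row reduce the augmented matrix [B | b].
R2 ← R2 + R1: [0, -2, -2, 1, -2]
R3 ← R3 − (4)·R1: [0, 2, 2, -1, 17]
R3 ← R3 + R2: [0, 0, 0, 0, 15]
The echelon form has 3 nonzero rows; the last pivot sits in the augmented column, so rank(B) = 2 but rank([B|b]) = 3.
Since the ranks differ, the system is inconsistent.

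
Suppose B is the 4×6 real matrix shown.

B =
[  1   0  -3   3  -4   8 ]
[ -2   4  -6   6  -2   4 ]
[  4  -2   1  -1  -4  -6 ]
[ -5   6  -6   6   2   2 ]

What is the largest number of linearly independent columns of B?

Row reduce to echelon form.
R2 ← R2 + (2)·R1: [0, 4, -12, 12, -10, 20]
R3 ← R3 − (4)·R1: [0, -2, 13, -13, 12, -38]
R4 ← R4 + (5)·R1: [0, 6, -21, 21, -18, 42]
R3 ← R3 + (1/2)·R2: [0, 0, 7, -7, 7, -28]
R4 ← R4 − (3/2)·R2: [0, 0, -3, 3, -3, 12]
R4 ← R4 + (3/7)·R3: [0, 0, 0, 0, 0, 0]
Echelon form has 3 nonzero rows, so rank(B) = 3.
The rank gives the maximum number of linearly independent columns: 3.

3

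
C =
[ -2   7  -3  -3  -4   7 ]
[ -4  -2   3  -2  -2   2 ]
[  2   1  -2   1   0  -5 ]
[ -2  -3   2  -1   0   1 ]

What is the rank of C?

4

Row reduce to echelon form.
R2 ← R2 − (2)·R1: [0, -16, 9, 4, 6, -12]
R3 ← R3 + R1: [0, 8, -5, -2, -4, 2]
R4 ← R4 − R1: [0, -10, 5, 2, 4, -6]
R3 ← R3 + (1/2)·R2: [0, 0, -1/2, 0, -1, -4]
R4 ← R4 − (5/8)·R2: [0, 0, -5/8, -1/2, 1/4, 3/2]
R4 ← R4 − (5/4)·R3: [0, 0, 0, -1/2, 3/2, 13/2]
Echelon form has 4 nonzero rows, so rank(C) = 4.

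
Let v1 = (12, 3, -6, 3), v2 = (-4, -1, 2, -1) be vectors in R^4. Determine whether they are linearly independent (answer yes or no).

Form the matrix with these vectors as rows and row reduce.
R2 ← R2 + (1/3)·R1: [0, 0, 0, 0]
1 nonzero row, so the 2 vectors span a space of dimension 1.
Since 1 < 2, the vectors are linearly dependent.

no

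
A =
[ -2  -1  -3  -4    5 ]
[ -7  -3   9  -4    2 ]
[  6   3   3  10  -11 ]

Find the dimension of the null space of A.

2

Row reduce to echelon form.
R2 ← R2 − (7/2)·R1: [0, 1/2, 39/2, 10, -31/2]
R3 ← R3 + (3)·R1: [0, 0, -6, -2, 4]
3 nonzero rows, so rank(A) = 3.
A has 5 columns; by rank–nullity, nullity = 5 − 3 = 2.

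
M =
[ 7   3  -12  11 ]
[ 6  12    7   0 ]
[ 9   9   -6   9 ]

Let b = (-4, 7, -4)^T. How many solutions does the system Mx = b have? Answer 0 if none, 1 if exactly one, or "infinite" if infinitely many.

Row reduce the augmented matrix [M | b].
R2 ← R2 − (6/7)·R1: [0, 66/7, 121/7, -66/7, 73/7]
R3 ← R3 − (9/7)·R1: [0, 36/7, 66/7, -36/7, 8/7]
R3 ← R3 − (6/11)·R2: [0, 0, 0, 0, -50/11]
The echelon form has 3 nonzero rows; the last pivot sits in the augmented column, so rank(M) = 2 but rank([M|b]) = 3.
Since the ranks differ, the system is inconsistent.
It has no solutions.

0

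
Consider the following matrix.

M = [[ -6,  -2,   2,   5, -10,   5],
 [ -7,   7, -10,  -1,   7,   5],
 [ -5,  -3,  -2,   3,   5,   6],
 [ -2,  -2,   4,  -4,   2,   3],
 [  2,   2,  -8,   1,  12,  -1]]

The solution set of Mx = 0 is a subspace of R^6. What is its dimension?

1

Row reduce to echelon form.
R2 ← R2 − (7/6)·R1: [0, 28/3, -37/3, -41/6, 56/3, -5/6]
R3 ← R3 − (5/6)·R1: [0, -4/3, -11/3, -7/6, 40/3, 11/6]
R4 ← R4 − (1/3)·R1: [0, -4/3, 10/3, -17/3, 16/3, 4/3]
R5 ← R5 + (1/3)·R1: [0, 4/3, -22/3, 8/3, 26/3, 2/3]
R3 ← R3 + (1/7)·R2: [0, 0, -38/7, -15/7, 16, 12/7]
R4 ← R4 + (1/7)·R2: [0, 0, 11/7, -93/14, 8, 17/14]
R5 ← R5 − (1/7)·R2: [0, 0, -39/7, 51/14, 6, 11/14]
R4 ← R4 + (11/38)·R3: [0, 0, 0, -138/19, 240/19, 65/38]
R5 ← R5 − (39/38)·R3: [0, 0, 0, 111/19, -198/19, -37/38]
R5 ← R5 + (37/46)·R4: [0, 0, 0, 0, -6/23, 37/92]
5 nonzero rows, so rank(M) = 5.
M has 6 columns; by rank–nullity, nullity = 6 − 5 = 1.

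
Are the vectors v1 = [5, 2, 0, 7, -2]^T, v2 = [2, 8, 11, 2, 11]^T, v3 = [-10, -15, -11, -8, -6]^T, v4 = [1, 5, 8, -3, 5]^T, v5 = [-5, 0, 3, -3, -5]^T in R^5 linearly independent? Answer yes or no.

Form the matrix with these vectors as rows and row reduce.
R2 ← R2 − (2/5)·R1: [0, 36/5, 11, -4/5, 59/5]
R3 ← R3 + (2)·R1: [0, -11, -11, 6, -10]
R4 ← R4 − (1/5)·R1: [0, 23/5, 8, -22/5, 27/5]
R5 ← R5 + R1: [0, 2, 3, 4, -7]
R3 ← R3 + (55/36)·R2: [0, 0, 209/36, 43/9, 289/36]
R4 ← R4 − (23/36)·R2: [0, 0, 35/36, -35/9, -77/36]
R5 ← R5 − (5/18)·R2: [0, 0, -1/18, 38/9, -185/18]
R4 ← R4 − (35/209)·R3: [0, 0, 0, -980/209, -728/209]
R5 ← R5 + (2/209)·R3: [0, 0, 0, 892/209, -2132/209]
R5 ← R5 + (223/245)·R4: [0, 0, 0, 0, -468/35]
5 nonzero rows, so the 5 vectors span a space of dimension 5.
Since 5 = 5, the vectors are linearly independent.

yes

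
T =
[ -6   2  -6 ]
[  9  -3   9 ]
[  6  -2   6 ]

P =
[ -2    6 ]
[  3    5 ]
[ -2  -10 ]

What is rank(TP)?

1

First compute TP:
[[ 30,  34],
 [-45, -51],
 [-30, -34]]
Now row reduce the product.
R2 ← R2 + (3/2)·R1: [0, 0]
R3 ← R3 + R1: [0, 0]
1 nonzero row, so rank(TP) = 1.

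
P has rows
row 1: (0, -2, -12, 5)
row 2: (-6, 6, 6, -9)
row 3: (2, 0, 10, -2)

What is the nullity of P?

Row reduce to echelon form.
Swap R1 ↔ R2
R3 ← R3 + (1/3)·R1: [0, 2, 12, -5]
R3 ← R3 + R2: [0, 0, 0, 0]
2 nonzero rows, so rank(P) = 2.
P has 4 columns; by rank–nullity, nullity = 4 − 2 = 2.

2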